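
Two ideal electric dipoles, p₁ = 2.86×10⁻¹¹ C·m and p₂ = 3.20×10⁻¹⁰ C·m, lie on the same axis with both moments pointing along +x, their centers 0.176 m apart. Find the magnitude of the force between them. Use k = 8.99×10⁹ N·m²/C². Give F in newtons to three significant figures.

On-axis field of dipole 1 at distance r: E = 2kp₁/r³. Force on dipole 2 is F = p₂·dE/dr (gradient along axis).
dE/dr = −6kp₁/r⁴, so |F| = 6kp₁p₂/r⁴ (attractive for aligned moments).
F = 6(8.99×10⁹)(2.86×10⁻¹¹)(3.20×10⁻¹⁰)/(0.176)⁴ = 5.145×10⁻⁷ N.

F ≈ 5.14×10⁻⁷ N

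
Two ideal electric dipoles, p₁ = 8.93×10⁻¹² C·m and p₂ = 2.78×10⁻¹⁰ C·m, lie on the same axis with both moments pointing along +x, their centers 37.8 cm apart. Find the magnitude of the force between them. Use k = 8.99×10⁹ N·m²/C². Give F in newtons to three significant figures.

F ≈ 6.56×10⁻⁹ N

On-axis field of dipole 1 at distance r: E = 2kp₁/r³. Force on dipole 2 is F = p₂·dE/dr (gradient along axis).
dE/dr = −6kp₁/r⁴, so |F| = 6kp₁p₂/r⁴ (attractive for aligned moments).
F = 6(8.99×10⁹)(8.93×10⁻¹²)(2.78×10⁻¹⁰)/(0.378)⁴ = 6.559×10⁻⁹ N.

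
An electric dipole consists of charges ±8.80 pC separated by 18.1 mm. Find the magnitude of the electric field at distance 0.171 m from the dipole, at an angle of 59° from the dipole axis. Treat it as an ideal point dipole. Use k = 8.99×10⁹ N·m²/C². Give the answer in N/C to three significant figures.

E ≈ 0.384 N/C

Dipole moment p = qd = (8.80×10⁻¹² C)(0.0181 m) = 1.593×10⁻¹³ C·m.
At angle θ the dipole field magnitude is E = (kp/r³)·√(1 + 3cos²θ).
kp/r³ = (8.99×10⁹)(1.593×10⁻¹³) / (0.171)³ = 0.2864 N/C.
√(1 + 3cos²59°) = √(1 + 3·0.2653) = √1.7958 ≈ 1.3401.
E ≈ 0.2864 × 1.340 = 0.3838 N/C.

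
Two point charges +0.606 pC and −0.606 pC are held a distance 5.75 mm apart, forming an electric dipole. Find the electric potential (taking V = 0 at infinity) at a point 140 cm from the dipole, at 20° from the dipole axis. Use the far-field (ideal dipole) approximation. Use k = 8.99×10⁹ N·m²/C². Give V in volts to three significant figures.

Dipole moment p = qd = (6.06×10⁻¹³ C)(0.00575 m) = 3.485×10⁻¹⁵ C·m.
The dipole potential is V = kp cosθ / r².
V = (8.99×10⁹)(3.485×10⁻¹⁵)·cos20° / (1.40)² = 1.502×10⁻⁵ V.

V ≈ 1.50×10⁻⁵ V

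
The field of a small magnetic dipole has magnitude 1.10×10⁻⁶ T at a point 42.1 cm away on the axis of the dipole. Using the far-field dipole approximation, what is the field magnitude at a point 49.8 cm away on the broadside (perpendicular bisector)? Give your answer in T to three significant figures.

B ≈ 3.32×10⁻⁷ T

Dipole fields scale as 1/r³ in the far field.
The axial field is twice the equatorial field at the same r, so the geometry factor is 1/2.
B₂ = B₁ · (1/2) · (r₁/r₂)³ = 1.10×10⁻⁶ · 0.5 · (42.1/49.8)³.
(r₁/r₂)³ = (0.8454)³ = 0.6042.
B₂ ≈ 3.323×10⁻⁷ T.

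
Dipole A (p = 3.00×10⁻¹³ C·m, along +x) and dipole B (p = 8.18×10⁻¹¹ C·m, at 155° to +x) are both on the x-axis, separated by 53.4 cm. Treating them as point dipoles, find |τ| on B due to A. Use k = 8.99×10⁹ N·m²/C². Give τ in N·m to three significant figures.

τ ≈ 1.22×10⁻¹² N·m

The second dipole sits on the axis of the first, so the field there is axial: E₁ = 2kp₁/r³ along +x.
E₁ = 2(8.99×10⁹)(3.00×10⁻¹³)/(0.534)³ = 0.03542 N/C.
Torque on the second dipole: τ = p₂ E₁ sinθ.
τ = (8.18×10⁻¹¹)(0.03542)·sin155° = 1.225×10⁻¹² N·m.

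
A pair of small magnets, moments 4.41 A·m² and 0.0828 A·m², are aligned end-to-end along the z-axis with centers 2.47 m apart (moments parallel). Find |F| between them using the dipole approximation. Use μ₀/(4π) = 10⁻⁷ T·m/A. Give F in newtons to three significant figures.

F ≈ 5.89×10⁻⁹ N

On-axis B of dipole 1: B = (μ₀/4π)·2m₁/r³. Force on dipole 2: F = m₂·dB/dr.
dB/dr = −(μ₀/4π)·6m₁/r⁴, so |F| = (μ₀/4π)·6m₁m₂/r⁴.
F = 6(10⁻⁷)(4.41)(0.0828)/(2.47)⁴ = 5.886×10⁻⁹ N.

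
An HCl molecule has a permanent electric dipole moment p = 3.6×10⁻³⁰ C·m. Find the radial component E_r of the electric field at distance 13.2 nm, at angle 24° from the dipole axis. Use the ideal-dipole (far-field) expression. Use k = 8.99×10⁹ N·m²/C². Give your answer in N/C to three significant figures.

For a dipole, E_r = (2kp cosθ)/r³.
kp/r³ = (8.99×10⁹)(3.60×10⁻³⁰)/(1.32×10⁻⁸)³ = 1.407×10⁴ N/C.
E_r = 2·1.407×10⁴·cos24° = 2.571×10⁴ N/C.

E_r ≈ 2.57×10⁴ N/C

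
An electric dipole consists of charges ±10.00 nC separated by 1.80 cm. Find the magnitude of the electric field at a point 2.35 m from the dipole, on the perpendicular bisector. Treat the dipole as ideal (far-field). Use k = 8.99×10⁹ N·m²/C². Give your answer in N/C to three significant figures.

Dipole moment p = qd = (1.00×10⁻⁸ C)(0.0180 m) = 1.80×10⁻¹⁰ C·m.
In the equatorial plane E = kp/r³.
E = (8.99×10⁹)(1.80×10⁻¹⁰) / (2.35)³ = 0.1247 N/C.

E ≈ 0.125 N/C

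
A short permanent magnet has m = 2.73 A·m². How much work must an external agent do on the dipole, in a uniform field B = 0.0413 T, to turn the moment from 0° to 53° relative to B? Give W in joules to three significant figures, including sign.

W ≈ 0.0449 J

W_ext = ΔU = −mB cosθ₂ + mB cosθ₁ = mB(cosθ₁ − cosθ₂).
W = (2.73)(0.0413)·(cos0° − cos53°) = (0.1127)·(+0.3982) = 0.04489 J.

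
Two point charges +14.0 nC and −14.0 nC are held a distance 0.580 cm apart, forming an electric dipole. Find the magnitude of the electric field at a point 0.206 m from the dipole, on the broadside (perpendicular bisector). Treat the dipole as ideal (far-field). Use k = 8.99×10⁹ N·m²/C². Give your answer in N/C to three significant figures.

E ≈ 83.5 N/C

Dipole moment p = qd = (1.40×10⁻⁸ C)(0.00580 m) = 8.12×10⁻¹¹ C·m.
In the equatorial plane E = kp/r³.
E = (8.99×10⁹)(8.12×10⁻¹¹) / (0.206)³ = 83.51 N/C.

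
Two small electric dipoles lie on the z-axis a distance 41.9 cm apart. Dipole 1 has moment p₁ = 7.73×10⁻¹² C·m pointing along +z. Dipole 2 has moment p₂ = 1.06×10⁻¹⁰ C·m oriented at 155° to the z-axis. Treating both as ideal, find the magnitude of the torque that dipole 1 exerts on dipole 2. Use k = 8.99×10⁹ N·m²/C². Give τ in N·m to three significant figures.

The second dipole sits on the axis of the first, so the field there is axial: E₁ = 2kp₁/r³ along +z.
E₁ = 2(8.99×10⁹)(7.73×10⁻¹²)/(0.419)³ = 1.889 N/C.
Torque on the second dipole: τ = p₂ E₁ sinθ.
τ = (1.06×10⁻¹⁰)(1.889)·sin155° = 8.464×10⁻¹¹ N·m.

τ ≈ 8.46×10⁻¹¹ N·m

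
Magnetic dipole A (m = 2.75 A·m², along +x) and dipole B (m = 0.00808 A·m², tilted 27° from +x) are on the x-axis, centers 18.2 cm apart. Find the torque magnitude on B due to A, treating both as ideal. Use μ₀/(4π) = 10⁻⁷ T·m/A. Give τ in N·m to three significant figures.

τ ≈ 3.35×10⁻⁷ N·m

Dipole B is on the axis of dipole A, so B₁ there is axial: B₁ = (μ₀/4π)·2m₁/r³ along +x.
B₁ = 2(10⁻⁷)(2.75)/(0.182)³ = 9.123×10⁻⁵ T.
τ = m₂ B₁ sinθ.
τ = (0.00808)(9.123×10⁻⁵)·sin27° = 3.347×10⁻⁷ N·m.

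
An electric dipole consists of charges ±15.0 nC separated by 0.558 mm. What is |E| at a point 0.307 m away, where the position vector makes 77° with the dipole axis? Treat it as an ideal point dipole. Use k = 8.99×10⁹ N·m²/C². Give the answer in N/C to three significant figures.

E ≈ 2.79 N/C

Dipole moment p = qd = (1.50×10⁻⁸ C)(5.58×10⁻⁴ m) = 8.37×10⁻¹² C·m.
At angle θ the dipole field magnitude is E = (kp/r³)·√(1 + 3cos²θ).
kp/r³ = (8.99×10⁹)(8.37×10⁻¹²) / (0.307)³ = 2.601 N/C.
√(1 + 3cos²77°) = √(1 + 3·0.0506) = √1.1518 ≈ 1.0732.
E ≈ 2.601 × 1.073 = 2.791 N/C.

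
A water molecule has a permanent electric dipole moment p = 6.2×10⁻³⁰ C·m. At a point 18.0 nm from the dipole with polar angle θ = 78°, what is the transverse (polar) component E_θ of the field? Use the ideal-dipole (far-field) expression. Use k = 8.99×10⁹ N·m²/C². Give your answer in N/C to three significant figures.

For a dipole, E_θ = (kp sinθ)/r³.
kp/r³ = (8.99×10⁹)(6.20×10⁻³⁰)/(1.80×10⁻⁸)³ = 9557 N/C.
E_θ = 9557·sin78° = 9348 N/C.

E_θ ≈ 9350 N/C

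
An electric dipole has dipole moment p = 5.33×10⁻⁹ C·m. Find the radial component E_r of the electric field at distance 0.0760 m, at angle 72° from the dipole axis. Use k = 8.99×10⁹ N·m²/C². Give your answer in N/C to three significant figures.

E_r ≈ 6.75×10⁴ N/C

For a dipole, E_r = (2kp cosθ)/r³.
kp/r³ = (8.99×10⁹)(5.33×10⁻⁹)/(0.0760)³ = 1.092×10⁵ N/C.
E_r = 2·1.092×10⁵·cos72° = 6.746×10⁴ N/C.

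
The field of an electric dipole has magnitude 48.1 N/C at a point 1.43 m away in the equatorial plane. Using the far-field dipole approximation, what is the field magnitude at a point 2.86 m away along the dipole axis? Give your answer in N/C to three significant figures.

Dipole fields scale as 1/r³ in the far field.
The axial field is twice the equatorial field at the same r, so the geometry factor is 2/1.
E₂ = E₁ · (2/1) · (r₁/r₂)³ = 48.1 · 2 · (1.43/2.86)³.
(r₁/r₂)³ = (0.5)³ = 0.125.
E₂ ≈ 12.02 N/C.

E ≈ 12.0 N/C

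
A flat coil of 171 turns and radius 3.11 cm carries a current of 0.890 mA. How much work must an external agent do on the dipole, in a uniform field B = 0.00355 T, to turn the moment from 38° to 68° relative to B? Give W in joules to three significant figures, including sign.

W ≈ 6.79×10⁻⁷ J

m = NIA = NIπa² = 171·(8.90×10⁻⁴)·π·(0.0311)² = 4.624×10⁻⁴ A·m².
W_ext = ΔU = −mB cosθ₂ + mB cosθ₁ = mB(cosθ₁ − cosθ₂).
W = (4.624×10⁻⁴)(0.00355)·(cos38° − cos68°) = (1.642×10⁻⁶)·(+0.4134) = 6.786×10⁻⁷ J.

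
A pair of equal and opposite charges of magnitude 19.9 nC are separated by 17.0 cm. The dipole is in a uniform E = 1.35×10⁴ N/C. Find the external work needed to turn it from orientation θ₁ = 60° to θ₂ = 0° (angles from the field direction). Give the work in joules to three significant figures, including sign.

W ≈ -2.28×10⁻⁵ J

Dipole moment p = qd = (1.99×10⁻⁸ C)(0.170 m) = 3.383×10⁻⁹ C·m.
W_ext = ΔU = U(θ₂) − U(θ₁) = −pE cosθ₂ − (−pE cosθ₁) = pE(cosθ₁ − cosθ₂).
W = (3.383×10⁻⁹)(1.35×10⁴)·(cos60° − cos0°) = (4.567×10⁻⁵)·(-0.5000) = -2.284×10⁻⁵ J.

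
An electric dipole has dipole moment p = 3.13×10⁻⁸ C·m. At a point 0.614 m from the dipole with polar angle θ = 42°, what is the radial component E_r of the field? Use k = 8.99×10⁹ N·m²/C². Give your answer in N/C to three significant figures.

For a dipole, E_r = (2kp cosθ)/r³.
kp/r³ = (8.99×10⁹)(3.13×10⁻⁸)/(0.614)³ = 1216 N/C.
E_r = 2·1216·cos42° = 1807 N/C.

E_r ≈ 1810 N/C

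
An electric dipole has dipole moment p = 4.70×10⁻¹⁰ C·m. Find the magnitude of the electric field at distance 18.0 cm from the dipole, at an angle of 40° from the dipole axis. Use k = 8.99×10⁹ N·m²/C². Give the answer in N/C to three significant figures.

E ≈ 1200 N/C

At angle θ the dipole field magnitude is E = (kp/r³)·√(1 + 3cos²θ).
kp/r³ = (8.99×10⁹)(4.70×10⁻¹⁰) / (0.180)³ = 724.5 N/C.
√(1 + 3cos²40°) = √(1 + 3·0.5868) = √2.7605 ≈ 1.6615.
E ≈ 724.5 × 1.661 = 1204 N/C.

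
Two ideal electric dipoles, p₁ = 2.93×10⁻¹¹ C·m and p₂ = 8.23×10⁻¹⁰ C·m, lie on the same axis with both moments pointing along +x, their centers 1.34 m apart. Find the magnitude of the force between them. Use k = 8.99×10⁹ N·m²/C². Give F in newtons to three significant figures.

F ≈ 4.03×10⁻¹⁰ N

On-axis field of dipole 1 at distance r: E = 2kp₁/r³. Force on dipole 2 is F = p₂·dE/dr (gradient along axis).
dE/dr = −6kp₁/r⁴, so |F| = 6kp₁p₂/r⁴ (attractive for aligned moments).
F = 6(8.99×10⁹)(2.93×10⁻¹¹)(8.23×10⁻¹⁰)/(1.34)⁴ = 4.034×10⁻¹⁰ N.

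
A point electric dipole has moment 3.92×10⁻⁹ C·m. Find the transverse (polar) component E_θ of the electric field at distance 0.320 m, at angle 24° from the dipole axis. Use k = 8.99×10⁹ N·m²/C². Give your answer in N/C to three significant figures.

E_θ ≈ 437 N/C

For a dipole, E_θ = (kp sinθ)/r³.
kp/r³ = (8.99×10⁹)(3.92×10⁻⁹)/(0.320)³ = 1075 N/C.
E_θ = 1075·sin24° = 437.4 N/C.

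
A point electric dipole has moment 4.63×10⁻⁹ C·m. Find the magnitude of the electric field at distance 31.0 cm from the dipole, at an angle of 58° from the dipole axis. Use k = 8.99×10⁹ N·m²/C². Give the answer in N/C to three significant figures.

E ≈ 1900 N/C

At angle θ the dipole field magnitude is E = (kp/r³)·√(1 + 3cos²θ).
kp/r³ = (8.99×10⁹)(4.63×10⁻⁹) / (0.310)³ = 1397 N/C.
√(1 + 3cos²58°) = √(1 + 3·0.2808) = √1.8424 ≈ 1.3574.
E ≈ 1397 × 1.357 = 1896 N/C.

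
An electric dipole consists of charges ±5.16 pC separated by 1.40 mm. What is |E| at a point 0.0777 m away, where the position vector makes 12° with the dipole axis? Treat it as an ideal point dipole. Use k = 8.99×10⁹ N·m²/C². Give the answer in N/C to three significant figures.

E ≈ 0.272 N/C

Dipole moment p = qd = (5.16×10⁻¹² C)(0.00140 m) = 7.224×10⁻¹⁵ C·m.
At angle θ the dipole field magnitude is E = (kp/r³)·√(1 + 3cos²θ).
kp/r³ = (8.99×10⁹)(7.224×10⁻¹⁵) / (0.0777)³ = 0.1384 N/C.
√(1 + 3cos²12°) = √(1 + 3·0.9568) = √3.8703 ≈ 1.9673.
E ≈ 0.1384 × 1.967 = 0.2724 N/C.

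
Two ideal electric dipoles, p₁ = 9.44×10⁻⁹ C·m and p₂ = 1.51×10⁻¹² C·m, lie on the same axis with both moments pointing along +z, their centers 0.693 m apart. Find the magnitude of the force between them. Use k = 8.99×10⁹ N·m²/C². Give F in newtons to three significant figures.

On-axis field of dipole 1 at distance r: E = 2kp₁/r³. Force on dipole 2 is F = p₂·dE/dr (gradient along axis).
dE/dr = −6kp₁/r⁴, so |F| = 6kp₁p₂/r⁴ (attractive for aligned moments).
F = 6(8.99×10⁹)(9.44×10⁻⁹)(1.51×10⁻¹²)/(0.693)⁴ = 3.334×10⁻⁹ N.

F ≈ 3.33×10⁻⁹ N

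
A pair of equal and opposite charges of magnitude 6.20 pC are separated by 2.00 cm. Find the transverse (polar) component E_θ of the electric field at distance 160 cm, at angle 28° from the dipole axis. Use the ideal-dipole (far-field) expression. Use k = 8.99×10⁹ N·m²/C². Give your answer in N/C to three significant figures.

Dipole moment p = qd = (6.20×10⁻¹² C)(0.0200 m) = 1.24×10⁻¹³ C·m.
For a dipole, E_θ = (kp sinθ)/r³.
kp/r³ = (8.99×10⁹)(1.24×10⁻¹³)/(1.60)³ = 2.722×10⁻⁴ N/C.
E_θ = 2.722×10⁻⁴·sin28° = 1.278×10⁻⁴ N/C.

E_θ ≈ 1.28×10⁻⁴ N/C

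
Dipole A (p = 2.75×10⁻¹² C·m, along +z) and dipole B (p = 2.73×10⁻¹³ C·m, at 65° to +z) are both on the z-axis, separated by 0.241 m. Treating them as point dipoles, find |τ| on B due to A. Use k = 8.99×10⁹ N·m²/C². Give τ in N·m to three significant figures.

The second dipole sits on the axis of the first, so the field there is axial: E₁ = 2kp₁/r³ along +z.
E₁ = 2(8.99×10⁹)(2.75×10⁻¹²)/(0.241)³ = 3.532 N/C.
Torque on the second dipole: τ = p₂ E₁ sinθ.
τ = (2.73×10⁻¹³)(3.532)·sin65° = 8.740×10⁻¹³ N·m.

τ ≈ 8.74×10⁻¹³ N·m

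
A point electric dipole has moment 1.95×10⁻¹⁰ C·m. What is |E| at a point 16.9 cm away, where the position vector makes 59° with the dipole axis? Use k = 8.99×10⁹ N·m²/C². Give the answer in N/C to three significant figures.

At angle θ the dipole field magnitude is E = (kp/r³)·√(1 + 3cos²θ).
kp/r³ = (8.99×10⁹)(1.95×10⁻¹⁰) / (0.169)³ = 363.2 N/C.
√(1 + 3cos²59°) = √(1 + 3·0.2653) = √1.7958 ≈ 1.3401.
E ≈ 363.2 × 1.340 = 486.7 N/C.

E ≈ 487 N/C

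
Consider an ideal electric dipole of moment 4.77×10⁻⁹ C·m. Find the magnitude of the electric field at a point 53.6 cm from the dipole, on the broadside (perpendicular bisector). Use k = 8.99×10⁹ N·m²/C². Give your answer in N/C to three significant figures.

E ≈ 278 N/C

In the equatorial plane E = kp/r³.
E = (8.99×10⁹)(4.77×10⁻⁹) / (0.536)³ = 278.5 N/C.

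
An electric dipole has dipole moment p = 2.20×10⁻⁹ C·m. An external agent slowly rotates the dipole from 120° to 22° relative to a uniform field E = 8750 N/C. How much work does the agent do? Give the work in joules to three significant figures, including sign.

W ≈ -2.75×10⁻⁵ J

W_ext = ΔU = U(θ₂) − U(θ₁) = −pE cosθ₂ − (−pE cosθ₁) = pE(cosθ₁ − cosθ₂).
W = (2.20×10⁻⁹)(8750)·(cos120° − cos22°) = (1.925×10⁻⁵)·(-1.4272) = -2.747×10⁻⁵ J.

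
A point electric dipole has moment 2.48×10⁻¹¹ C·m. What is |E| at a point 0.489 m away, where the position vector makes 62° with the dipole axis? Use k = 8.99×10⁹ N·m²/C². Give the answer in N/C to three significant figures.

E ≈ 2.46 N/C

At angle θ the dipole field magnitude is E = (kp/r³)·√(1 + 3cos²θ).
kp/r³ = (8.99×10⁹)(2.48×10⁻¹¹) / (0.489)³ = 1.907 N/C.
√(1 + 3cos²62°) = √(1 + 3·0.2204) = √1.6612 ≈ 1.2889.
E ≈ 1.907 × 1.289 = 2.458 N/C.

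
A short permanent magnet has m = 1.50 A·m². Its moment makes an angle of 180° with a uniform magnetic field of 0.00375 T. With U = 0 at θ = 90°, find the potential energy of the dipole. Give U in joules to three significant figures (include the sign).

U ≈ 0.00562 J

U = −m·B = −mB cosθ.
U = −(1.50)(0.00375)·cos180° = 0.005625 J.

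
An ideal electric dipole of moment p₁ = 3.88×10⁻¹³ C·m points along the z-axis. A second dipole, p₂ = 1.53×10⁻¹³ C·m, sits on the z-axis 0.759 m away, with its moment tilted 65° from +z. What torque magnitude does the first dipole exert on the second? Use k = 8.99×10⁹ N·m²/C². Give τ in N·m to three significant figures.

The second dipole sits on the axis of the first, so the field there is axial: E₁ = 2kp₁/r³ along +z.
E₁ = 2(8.99×10⁹)(3.88×10⁻¹³)/(0.759)³ = 0.01595 N/C.
Torque on the second dipole: τ = p₂ E₁ sinθ.
τ = (1.53×10⁻¹³)(0.01595)·sin65° = 2.212×10⁻¹⁵ N·m.

τ ≈ 2.21×10⁻¹⁵ N·m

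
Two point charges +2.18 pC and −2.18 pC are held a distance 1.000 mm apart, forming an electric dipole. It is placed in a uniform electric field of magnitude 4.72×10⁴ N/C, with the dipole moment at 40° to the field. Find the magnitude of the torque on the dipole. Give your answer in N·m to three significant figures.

τ ≈ 6.61×10⁻¹¹ N·m

Dipole moment p = qd = (2.18×10⁻¹² C)(0.00100 m) = 2.18×10⁻¹⁵ C·m.
Torque on an electric dipole: τ = pE sinθ.
τ = (2.18×10⁻¹⁵)(4.72×10⁴)·sin40° = 6.614×10⁻¹¹ N·m.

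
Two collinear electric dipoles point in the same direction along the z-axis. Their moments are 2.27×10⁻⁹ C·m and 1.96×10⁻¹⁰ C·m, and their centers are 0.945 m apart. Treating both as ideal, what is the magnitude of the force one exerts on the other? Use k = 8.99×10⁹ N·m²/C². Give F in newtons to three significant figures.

On-axis field of dipole 1 at distance r: E = 2kp₁/r³. Force on dipole 2 is F = p₂·dE/dr (gradient along axis).
dE/dr = −6kp₁/r⁴, so |F| = 6kp₁p₂/r⁴ (attractive for aligned moments).
F = 6(8.99×10⁹)(2.27×10⁻⁹)(1.96×10⁻¹⁰)/(0.945)⁴ = 3.009×10⁻⁸ N.

F ≈ 3.01×10⁻⁸ N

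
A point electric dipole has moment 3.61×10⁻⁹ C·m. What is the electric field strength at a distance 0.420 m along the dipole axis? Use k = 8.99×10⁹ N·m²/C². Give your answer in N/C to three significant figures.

E ≈ 876 N/C

On the dipole axis E = 2kp/r³.
E = 2·(8.99×10⁹)(3.61×10⁻⁹) / (0.420)³ = 876.1 N/C.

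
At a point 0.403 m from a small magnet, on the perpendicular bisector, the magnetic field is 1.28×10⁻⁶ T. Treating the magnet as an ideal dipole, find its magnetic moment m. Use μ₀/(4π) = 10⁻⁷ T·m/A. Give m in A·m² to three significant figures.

In the equatorial plane B = (μ₀/4π)·m/r³, so m = Br³·4π/(μ₀).
m = (1.28×10⁻⁶)·(0.403)³ / (10⁻⁷) = 0.8378 A·m².

m ≈ 0.838 A·m²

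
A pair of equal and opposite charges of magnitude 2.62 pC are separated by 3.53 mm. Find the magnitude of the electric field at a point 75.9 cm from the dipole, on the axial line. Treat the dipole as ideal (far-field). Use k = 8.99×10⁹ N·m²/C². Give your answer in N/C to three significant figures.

Dipole moment p = qd = (2.62×10⁻¹² C)(0.00353 m) = 9.249×10⁻¹⁵ C·m.
On the dipole axis E = 2kp/r³.
E = 2·(8.99×10⁹)(9.249×10⁻¹⁵) / (0.759)³ = 3.803×10⁻⁴ N/C.

E ≈ 3.80×10⁻⁴ N/C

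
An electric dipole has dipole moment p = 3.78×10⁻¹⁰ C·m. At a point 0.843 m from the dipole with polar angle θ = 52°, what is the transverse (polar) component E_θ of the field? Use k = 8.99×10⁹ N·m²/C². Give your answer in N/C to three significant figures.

E_θ ≈ 4.47 N/C

For a dipole, E_θ = (kp sinθ)/r³.
kp/r³ = (8.99×10⁹)(3.78×10⁻¹⁰)/(0.843)³ = 5.672 N/C.
E_θ = 5.672·sin52° = 4.470 N/C.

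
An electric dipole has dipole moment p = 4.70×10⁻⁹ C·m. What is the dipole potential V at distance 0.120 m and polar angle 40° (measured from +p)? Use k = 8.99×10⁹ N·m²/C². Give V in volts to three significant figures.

The dipole potential is V = kp cosθ / r².
V = (8.99×10⁹)(4.70×10⁻⁹)·cos40° / (0.120)² = 2248 V.

V ≈ 2250 V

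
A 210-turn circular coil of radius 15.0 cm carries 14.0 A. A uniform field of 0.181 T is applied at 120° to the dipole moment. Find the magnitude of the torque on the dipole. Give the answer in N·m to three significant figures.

m = NIA = NIπa² = 210·(14.0)·π·(0.150)² = 207.8 A·m².
Torque on a magnetic dipole: τ = mB sinθ.
τ = (207.8)(0.181)·sin120° = 32.57 N·m.

τ ≈ 32.6 N·m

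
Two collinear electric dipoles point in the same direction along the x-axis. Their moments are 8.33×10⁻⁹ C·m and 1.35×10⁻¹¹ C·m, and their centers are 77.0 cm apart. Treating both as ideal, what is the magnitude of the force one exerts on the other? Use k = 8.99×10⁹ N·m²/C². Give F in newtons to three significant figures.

On-axis field of dipole 1 at distance r: E = 2kp₁/r³. Force on dipole 2 is F = p₂·dE/dr (gradient along axis).
dE/dr = −6kp₁/r⁴, so |F| = 6kp₁p₂/r⁴ (attractive for aligned moments).
F = 6(8.99×10⁹)(8.33×10⁻⁹)(1.35×10⁻¹¹)/(0.770)⁴ = 1.726×10⁻⁸ N.

F ≈ 1.73×10⁻⁸ N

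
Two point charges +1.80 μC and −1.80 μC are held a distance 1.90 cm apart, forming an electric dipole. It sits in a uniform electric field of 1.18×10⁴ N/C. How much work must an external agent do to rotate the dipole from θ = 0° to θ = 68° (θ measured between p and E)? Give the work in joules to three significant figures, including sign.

Dipole moment p = qd = (1.80×10⁻⁶ C)(0.0190 m) = 3.42×10⁻⁸ C·m.
W_ext = ΔU = U(θ₂) − U(θ₁) = −pE cosθ₂ − (−pE cosθ₁) = pE(cosθ₁ − cosθ₂).
W = (3.42×10⁻⁸)(1.18×10⁴)·(cos0° − cos68°) = (4.036×10⁻⁴)·(+0.6254) = 2.524×10⁻⁴ J.

W ≈ 2.52×10⁻⁴ J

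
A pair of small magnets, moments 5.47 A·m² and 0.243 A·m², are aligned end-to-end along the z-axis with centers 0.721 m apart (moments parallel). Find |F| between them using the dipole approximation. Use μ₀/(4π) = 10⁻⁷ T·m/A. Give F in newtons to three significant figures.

On-axis B of dipole 1: B = (μ₀/4π)·2m₁/r³. Force on dipole 2: F = m₂·dB/dr.
dB/dr = −(μ₀/4π)·6m₁/r⁴, so |F| = (μ₀/4π)·6m₁m₂/r⁴.
F = 6(10⁻⁷)(5.47)(0.243)/(0.721)⁴ = 2.951×10⁻⁶ N.

F ≈ 2.95×10⁻⁶ N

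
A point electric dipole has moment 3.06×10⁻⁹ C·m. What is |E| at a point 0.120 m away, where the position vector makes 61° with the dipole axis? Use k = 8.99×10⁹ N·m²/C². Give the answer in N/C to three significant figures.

At angle θ the dipole field magnitude is E = (kp/r³)·√(1 + 3cos²θ).
kp/r³ = (8.99×10⁹)(3.06×10⁻⁹) / (0.120)³ = 1.592×10⁴ N/C.
√(1 + 3cos²61°) = √(1 + 3·0.2350) = √1.7051 ≈ 1.3058.
E ≈ 1.592×10⁴ × 1.306 = 2.079×10⁴ N/C.

E ≈ 2.08×10⁴ N/C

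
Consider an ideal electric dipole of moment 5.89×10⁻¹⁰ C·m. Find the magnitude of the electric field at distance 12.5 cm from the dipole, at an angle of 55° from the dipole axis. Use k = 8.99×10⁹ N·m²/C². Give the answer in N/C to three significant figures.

At angle θ the dipole field magnitude is E = (kp/r³)·√(1 + 3cos²θ).
kp/r³ = (8.99×10⁹)(5.89×10⁻¹⁰) / (0.125)³ = 2711 N/C.
√(1 + 3cos²55°) = √(1 + 3·0.3290) = √1.9870 ≈ 1.4096.
E ≈ 2711 × 1.410 = 3822 N/C.

E ≈ 3820 N/C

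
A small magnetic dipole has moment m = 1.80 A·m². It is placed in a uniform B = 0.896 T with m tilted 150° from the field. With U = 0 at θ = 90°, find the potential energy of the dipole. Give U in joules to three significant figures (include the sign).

U ≈ 1.40 J

U = −m·B = −mB cosθ.
U = −(1.80)(0.896)·cos150° = 1.397 J.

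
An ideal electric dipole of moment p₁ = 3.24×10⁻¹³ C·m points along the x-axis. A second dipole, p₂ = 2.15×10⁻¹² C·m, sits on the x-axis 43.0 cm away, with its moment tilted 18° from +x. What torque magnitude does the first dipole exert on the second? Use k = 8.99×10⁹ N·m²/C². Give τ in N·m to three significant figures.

τ ≈ 4.87×10⁻¹⁴ N·m

The second dipole sits on the axis of the first, so the field there is axial: E₁ = 2kp₁/r³ along +x.
E₁ = 2(8.99×10⁹)(3.24×10⁻¹³)/(0.430)³ = 0.07327 N/C.
Torque on the second dipole: τ = p₂ E₁ sinθ.
τ = (2.15×10⁻¹²)(0.07327)·sin18° = 4.868×10⁻¹⁴ N·m.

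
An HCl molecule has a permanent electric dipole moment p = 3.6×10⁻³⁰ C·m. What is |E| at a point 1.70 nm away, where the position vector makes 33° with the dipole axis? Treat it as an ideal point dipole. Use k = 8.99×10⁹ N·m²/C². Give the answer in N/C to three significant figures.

E ≈ 1.16×10⁷ N/C

At angle θ the dipole field magnitude is E = (kp/r³)·√(1 + 3cos²θ).
kp/r³ = (8.99×10⁹)(3.60×10⁻³⁰) / (1.70×10⁻⁹)³ = 6.587×10⁶ N/C.
√(1 + 3cos²33°) = √(1 + 3·0.7034) = √3.1101 ≈ 1.7635.
E ≈ 6.587×10⁶ × 1.764 = 1.162×10⁷ N/C.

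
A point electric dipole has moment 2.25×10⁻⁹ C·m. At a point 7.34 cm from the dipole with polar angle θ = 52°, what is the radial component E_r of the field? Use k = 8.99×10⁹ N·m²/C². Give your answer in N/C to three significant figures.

For a dipole, E_r = (2kp cosθ)/r³.
kp/r³ = (8.99×10⁹)(2.25×10⁻⁹)/(0.0734)³ = 5.115×10⁴ N/C.
E_r = 2·5.115×10⁴·cos52° = 6.298×10⁴ N/C.

E_r ≈ 6.30×10⁴ N/C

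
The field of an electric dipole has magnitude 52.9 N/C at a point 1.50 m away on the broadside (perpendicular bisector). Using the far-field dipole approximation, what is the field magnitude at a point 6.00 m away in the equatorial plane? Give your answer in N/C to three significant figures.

E ≈ 0.827 N/C

Dipole fields scale as 1/r³ in the far field; the geometry is the same at both points.
E₂ = E₁ · (r₁/r₂)³ = 52.9 · (1.50/6.00)³.
(r₁/r₂)³ = (0.25)³ = 0.01562.
E₂ ≈ 0.8266 N/C.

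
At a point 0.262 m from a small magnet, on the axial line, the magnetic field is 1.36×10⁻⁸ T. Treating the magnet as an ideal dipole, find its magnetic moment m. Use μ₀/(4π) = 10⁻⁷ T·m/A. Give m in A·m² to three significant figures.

m ≈ 0.00122 A·m²

On axis B = (μ₀/4π)·2m/r³, so m = Br³·4π/(μ₀·2).
m = (1.36×10⁻⁸)·(0.262)³ / (2·10⁻⁷) = 0.001223 A·m².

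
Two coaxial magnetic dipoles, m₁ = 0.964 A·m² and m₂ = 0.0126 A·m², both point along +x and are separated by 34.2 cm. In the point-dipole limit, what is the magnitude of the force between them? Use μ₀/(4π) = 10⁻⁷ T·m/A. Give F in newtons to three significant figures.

F ≈ 5.33×10⁻⁷ N

On-axis B of dipole 1: B = (μ₀/4π)·2m₁/r³. Force on dipole 2: F = m₂·dB/dr.
dB/dr = −(μ₀/4π)·6m₁/r⁴, so |F| = (μ₀/4π)·6m₁m₂/r⁴.
F = 6(10⁻⁷)(0.964)(0.0126)/(0.342)⁴ = 5.327×10⁻⁷ N.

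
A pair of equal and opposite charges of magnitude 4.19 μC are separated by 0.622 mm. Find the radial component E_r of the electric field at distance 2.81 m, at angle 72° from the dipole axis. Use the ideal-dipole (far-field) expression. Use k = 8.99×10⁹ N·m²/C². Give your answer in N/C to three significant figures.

Dipole moment p = qd = (4.19×10⁻⁶ C)(6.22×10⁻⁴ m) = 2.606×10⁻⁹ C·m.
For a dipole, E_r = (2kp cosθ)/r³.
kp/r³ = (8.99×10⁹)(2.606×10⁻⁹)/(2.81)³ = 1.056 N/C.
E_r = 2·1.056·cos72° = 0.6526 N/C.

E_r ≈ 0.653 N/C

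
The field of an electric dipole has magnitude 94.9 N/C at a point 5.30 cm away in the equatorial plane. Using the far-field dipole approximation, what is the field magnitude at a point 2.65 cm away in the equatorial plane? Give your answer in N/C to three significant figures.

Dipole fields scale as 1/r³ in the far field; the geometry is the same at both points.
E₂ = E₁ · (r₁/r₂)³ = 94.9 · (5.30/2.65)³.
(r₁/r₂)³ = (2)³ = 8.
E₂ ≈ 759.2 N/C.

E ≈ 759 N/C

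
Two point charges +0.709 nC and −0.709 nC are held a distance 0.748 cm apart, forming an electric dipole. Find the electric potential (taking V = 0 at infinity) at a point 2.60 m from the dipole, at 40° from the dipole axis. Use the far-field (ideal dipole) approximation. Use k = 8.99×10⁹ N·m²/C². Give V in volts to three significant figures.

Dipole moment p = qd = (7.09×10⁻¹⁰ C)(0.00748 m) = 5.303×10⁻¹² C·m.
The dipole potential is V = kp cosθ / r².
V = (8.99×10⁹)(5.303×10⁻¹²)·cos40° / (2.60)² = 0.005402 V.

V ≈ 0.00540 V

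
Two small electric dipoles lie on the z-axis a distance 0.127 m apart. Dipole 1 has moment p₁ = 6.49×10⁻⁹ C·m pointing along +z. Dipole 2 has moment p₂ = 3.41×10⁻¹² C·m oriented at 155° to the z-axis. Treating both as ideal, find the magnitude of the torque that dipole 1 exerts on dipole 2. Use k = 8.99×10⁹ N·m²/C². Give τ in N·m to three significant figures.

The second dipole sits on the axis of the first, so the field there is axial: E₁ = 2kp₁/r³ along +z.
E₁ = 2(8.99×10⁹)(6.49×10⁻⁹)/(0.127)³ = 5.697×10⁴ N/C.
Torque on the second dipole: τ = p₂ E₁ sinθ.
τ = (3.41×10⁻¹²)(5.697×10⁴)·sin155° = 8.210×10⁻⁸ N·m.

τ ≈ 8.21×10⁻⁸ N·m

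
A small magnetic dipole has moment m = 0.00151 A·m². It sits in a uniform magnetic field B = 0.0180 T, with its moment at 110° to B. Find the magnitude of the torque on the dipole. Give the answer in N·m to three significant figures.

Torque on a magnetic dipole: τ = mB sinθ.
τ = (0.00151)(0.0180)·sin110° = 2.554×10⁻⁵ N·m.

τ ≈ 2.55×10⁻⁵ N·m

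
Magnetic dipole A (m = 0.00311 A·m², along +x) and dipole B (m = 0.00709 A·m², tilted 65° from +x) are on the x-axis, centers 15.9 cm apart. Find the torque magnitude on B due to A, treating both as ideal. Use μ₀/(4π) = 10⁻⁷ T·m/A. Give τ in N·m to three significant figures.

Dipole B is on the axis of dipole A, so B₁ there is axial: B₁ = (μ₀/4π)·2m₁/r³ along +x.
B₁ = 2(10⁻⁷)(0.00311)/(0.159)³ = 1.547×10⁻⁷ T.
τ = m₂ B₁ sinθ.
τ = (0.00709)(1.547×10⁻⁷)·sin65° = 9.943×10⁻¹⁰ N·m.

τ ≈ 9.94×10⁻¹⁰ N·m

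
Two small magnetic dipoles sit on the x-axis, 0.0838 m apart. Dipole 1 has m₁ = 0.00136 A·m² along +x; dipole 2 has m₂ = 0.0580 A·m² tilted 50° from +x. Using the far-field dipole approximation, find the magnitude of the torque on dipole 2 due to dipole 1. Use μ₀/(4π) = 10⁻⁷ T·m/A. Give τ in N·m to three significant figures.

Dipole B is on the axis of dipole A, so B₁ there is axial: B₁ = (μ₀/4π)·2m₁/r³ along +x.
B₁ = 2(10⁻⁷)(0.00136)/(0.0838)³ = 4.622×10⁻⁷ T.
τ = m₂ B₁ sinθ.
τ = (0.0580)(4.622×10⁻⁷)·sin50° = 2.054×10⁻⁸ N·m.

τ ≈ 2.05×10⁻⁸ N·m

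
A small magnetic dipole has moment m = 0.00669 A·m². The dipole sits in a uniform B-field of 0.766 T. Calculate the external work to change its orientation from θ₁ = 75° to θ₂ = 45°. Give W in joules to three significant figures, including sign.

W ≈ -0.00230 J

W_ext = ΔU = −mB cosθ₂ + mB cosθ₁ = mB(cosθ₁ − cosθ₂).
W = (0.00669)(0.766)·(cos75° − cos45°) = (0.005125)·(-0.4483) = -0.002297 J.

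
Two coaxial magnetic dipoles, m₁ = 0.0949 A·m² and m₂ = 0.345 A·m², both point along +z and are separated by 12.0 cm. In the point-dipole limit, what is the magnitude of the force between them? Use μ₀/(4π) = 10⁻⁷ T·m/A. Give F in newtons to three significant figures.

On-axis B of dipole 1: B = (μ₀/4π)·2m₁/r³. Force on dipole 2: F = m₂·dB/dr.
dB/dr = −(μ₀/4π)·6m₁/r⁴, so |F| = (μ₀/4π)·6m₁m₂/r⁴.
F = 6(10⁻⁷)(0.0949)(0.345)/(0.120)⁴ = 9.474×10⁻⁵ N.

F ≈ 9.47×10⁻⁵ N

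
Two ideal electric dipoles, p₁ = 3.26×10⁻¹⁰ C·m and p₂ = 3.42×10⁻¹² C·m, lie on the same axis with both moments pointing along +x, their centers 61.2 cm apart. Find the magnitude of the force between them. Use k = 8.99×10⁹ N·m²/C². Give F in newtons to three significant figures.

F ≈ 4.29×10⁻¹⁰ N

On-axis field of dipole 1 at distance r: E = 2kp₁/r³. Force on dipole 2 is F = p₂·dE/dr (gradient along axis).
dE/dr = −6kp₁/r⁴, so |F| = 6kp₁p₂/r⁴ (attractive for aligned moments).
F = 6(8.99×10⁹)(3.26×10⁻¹⁰)(3.42×10⁻¹²)/(0.612)⁴ = 4.287×10⁻¹⁰ N.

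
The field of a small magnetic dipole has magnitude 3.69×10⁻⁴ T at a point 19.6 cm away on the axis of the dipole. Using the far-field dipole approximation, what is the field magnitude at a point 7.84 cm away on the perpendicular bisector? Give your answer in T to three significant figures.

B ≈ 0.00288 T

Dipole fields scale as 1/r³ in the far field.
The axial field is twice the equatorial field at the same r, so the geometry factor is 1/2.
B₂ = B₁ · (1/2) · (r₁/r₂)³ = 3.69×10⁻⁴ · 0.5 · (19.6/7.84)³.
(r₁/r₂)³ = (2.5)³ = 15.62.
B₂ ≈ 0.002883 T.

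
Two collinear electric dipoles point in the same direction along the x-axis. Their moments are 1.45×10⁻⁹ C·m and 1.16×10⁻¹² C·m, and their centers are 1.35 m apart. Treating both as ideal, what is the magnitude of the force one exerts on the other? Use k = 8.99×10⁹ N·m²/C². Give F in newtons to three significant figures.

On-axis field of dipole 1 at distance r: E = 2kp₁/r³. Force on dipole 2 is F = p₂·dE/dr (gradient along axis).
dE/dr = −6kp₁/r⁴, so |F| = 6kp₁p₂/r⁴ (attractive for aligned moments).
F = 6(8.99×10⁹)(1.45×10⁻⁹)(1.16×10⁻¹²)/(1.35)⁴ = 2.732×10⁻¹¹ N.

F ≈ 2.73×10⁻¹¹ N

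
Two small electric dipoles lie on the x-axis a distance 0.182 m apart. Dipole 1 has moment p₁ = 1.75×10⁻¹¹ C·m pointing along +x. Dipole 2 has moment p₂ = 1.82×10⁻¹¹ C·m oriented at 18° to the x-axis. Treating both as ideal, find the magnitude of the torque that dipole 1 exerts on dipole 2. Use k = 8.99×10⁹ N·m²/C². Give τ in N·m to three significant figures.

τ ≈ 2.94×10⁻¹⁰ N·m

The second dipole sits on the axis of the first, so the field there is axial: E₁ = 2kp₁/r³ along +x.
E₁ = 2(8.99×10⁹)(1.75×10⁻¹¹)/(0.182)³ = 52.19 N/C.
Torque on the second dipole: τ = p₂ E₁ sinθ.
τ = (1.82×10⁻¹¹)(52.19)·sin18° = 2.935×10⁻¹⁰ N·m.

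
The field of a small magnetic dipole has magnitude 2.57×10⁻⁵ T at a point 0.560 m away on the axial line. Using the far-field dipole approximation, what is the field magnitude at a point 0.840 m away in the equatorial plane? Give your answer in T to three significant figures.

Dipole fields scale as 1/r³ in the far field.
The axial field is twice the equatorial field at the same r, so the geometry factor is 1/2.
B₂ = B₁ · (1/2) · (r₁/r₂)³ = 2.57×10⁻⁵ · 0.5 · (0.560/0.840)³.
(r₁/r₂)³ = (0.6667)³ = 0.2963.
B₂ ≈ 3.807×10⁻⁶ T.

B ≈ 3.81×10⁻⁶ T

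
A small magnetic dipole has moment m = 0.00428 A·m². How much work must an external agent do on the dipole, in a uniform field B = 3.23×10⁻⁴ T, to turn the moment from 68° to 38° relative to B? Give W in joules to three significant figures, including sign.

W_ext = ΔU = −mB cosθ₂ + mB cosθ₁ = mB(cosθ₁ − cosθ₂).
W = (0.00428)(3.23×10⁻⁴)·(cos68° − cos38°) = (1.382×10⁻⁶)·(-0.4134) = -5.715×10⁻⁷ J.

W ≈ -5.72×10⁻⁷ J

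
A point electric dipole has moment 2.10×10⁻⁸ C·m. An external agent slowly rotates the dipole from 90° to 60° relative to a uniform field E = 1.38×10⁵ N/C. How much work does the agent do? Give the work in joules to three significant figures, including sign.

W ≈ -0.00145 J

W_ext = ΔU = U(θ₂) − U(θ₁) = −pE cosθ₂ − (−pE cosθ₁) = pE(cosθ₁ − cosθ₂).
W = (2.10×10⁻⁸)(1.38×10⁵)·(cos90° − cos60°) = (0.002898)·(-0.5000) = -0.001449 J.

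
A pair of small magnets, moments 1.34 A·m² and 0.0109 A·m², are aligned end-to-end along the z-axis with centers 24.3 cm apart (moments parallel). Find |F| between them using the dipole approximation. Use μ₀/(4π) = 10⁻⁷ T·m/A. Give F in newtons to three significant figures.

On-axis B of dipole 1: B = (μ₀/4π)·2m₁/r³. Force on dipole 2: F = m₂·dB/dr.
dB/dr = −(μ₀/4π)·6m₁/r⁴, so |F| = (μ₀/4π)·6m₁m₂/r⁴.
F = 6(10⁻⁷)(1.34)(0.0109)/(0.243)⁴ = 2.513×10⁻⁶ N.

F ≈ 2.51×10⁻⁶ N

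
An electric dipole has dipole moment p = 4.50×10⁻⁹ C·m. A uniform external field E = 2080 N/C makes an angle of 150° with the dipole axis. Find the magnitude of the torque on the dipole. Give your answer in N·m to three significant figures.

τ ≈ 4.68×10⁻⁶ N·m

Torque on an electric dipole: τ = pE sinθ.
τ = (4.50×10⁻⁹)(2080)·sin150° = 4.680×10⁻⁶ N·m.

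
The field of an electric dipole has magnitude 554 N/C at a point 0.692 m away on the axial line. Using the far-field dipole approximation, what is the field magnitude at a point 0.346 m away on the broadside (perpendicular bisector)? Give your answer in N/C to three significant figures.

E ≈ 2220 N/C

Dipole fields scale as 1/r³ in the far field.
The axial field is twice the equatorial field at the same r, so the geometry factor is 1/2.
E₂ = E₁ · (1/2) · (r₁/r₂)³ = 554 · 0.5 · (0.692/0.346)³.
(r₁/r₂)³ = (2)³ = 8.
E₂ ≈ 2216 N/C.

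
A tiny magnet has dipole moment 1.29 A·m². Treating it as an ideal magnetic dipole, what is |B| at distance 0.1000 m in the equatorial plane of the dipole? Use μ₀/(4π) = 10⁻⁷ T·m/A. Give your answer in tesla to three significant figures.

B ≈ 1.29×10⁻⁴ T

In the equatorial plane B = (μ₀/4π)·m/r³ (half the axial value).
B = (10⁻⁷)·(1.29) / (0.100)³ = 1.290×10⁻⁴ T.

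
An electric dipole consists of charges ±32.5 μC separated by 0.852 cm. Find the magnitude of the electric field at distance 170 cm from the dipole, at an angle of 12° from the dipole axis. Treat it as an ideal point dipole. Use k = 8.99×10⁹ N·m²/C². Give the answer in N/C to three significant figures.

Dipole moment p = qd = (3.25×10⁻⁵ C)(0.00852 m) = 2.769×10⁻⁷ C·m.
At angle θ the dipole field magnitude is E = (kp/r³)·√(1 + 3cos²θ).
kp/r³ = (8.99×10⁹)(2.769×10⁻⁷) / (1.70)³ = 506.7 N/C.
√(1 + 3cos²12°) = √(1 + 3·0.9568) = √3.8703 ≈ 1.9673.
E ≈ 506.7 × 1.967 = 996.8 N/C.

E ≈ 997 N/C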